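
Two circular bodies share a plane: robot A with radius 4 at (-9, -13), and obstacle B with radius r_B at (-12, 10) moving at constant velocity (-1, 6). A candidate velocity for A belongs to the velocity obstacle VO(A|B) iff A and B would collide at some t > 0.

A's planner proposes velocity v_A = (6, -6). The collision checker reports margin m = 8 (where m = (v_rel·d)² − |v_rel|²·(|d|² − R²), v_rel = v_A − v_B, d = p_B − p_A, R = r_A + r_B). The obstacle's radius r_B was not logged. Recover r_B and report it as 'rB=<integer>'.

m = 8
d = (-3, 23);  v_rel = (7, -12),  |v_rel|² = 193
v_rel×d = (7)·(23) − (-12)·(-3) = 125
since m = R²·193 − 125²:  R² = (15625 + 8) / 193 = 81
R = √81 = 9  ⇒  r_B = 9 − 4 = 5

rB=5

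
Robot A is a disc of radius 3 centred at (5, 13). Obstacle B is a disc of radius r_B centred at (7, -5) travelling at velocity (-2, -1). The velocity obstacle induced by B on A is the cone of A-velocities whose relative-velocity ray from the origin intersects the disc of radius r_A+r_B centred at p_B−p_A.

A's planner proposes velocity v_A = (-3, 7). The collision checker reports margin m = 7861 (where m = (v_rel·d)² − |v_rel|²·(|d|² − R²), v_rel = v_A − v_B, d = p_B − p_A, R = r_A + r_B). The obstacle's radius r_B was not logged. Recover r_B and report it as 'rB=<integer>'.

m = 7861
d = (2, -18);  v_rel = (-1, 8),  |v_rel|² = 65
v_rel×d = (-1)·(-18) − (8)·(2) = 2
since m = R²·65 − 2²:  R² = (4 + 7861) / 65 = 121
R = √121 = 11  ⇒  r_B = 11 − 3 = 8

rB=8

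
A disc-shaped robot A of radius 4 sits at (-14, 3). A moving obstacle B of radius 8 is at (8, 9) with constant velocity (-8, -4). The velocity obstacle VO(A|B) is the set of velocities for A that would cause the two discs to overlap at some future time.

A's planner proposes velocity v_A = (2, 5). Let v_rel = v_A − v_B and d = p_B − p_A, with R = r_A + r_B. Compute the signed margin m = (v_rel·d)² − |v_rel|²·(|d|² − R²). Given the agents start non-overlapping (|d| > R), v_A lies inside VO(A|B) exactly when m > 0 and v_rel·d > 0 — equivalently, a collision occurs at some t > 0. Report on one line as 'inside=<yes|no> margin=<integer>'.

d = (22, 6),  |d|² = 520;  R = 4+8 = 12,  c = 520−12² = 376
v_rel = (10, 9),  |v_rel|² = 181;  v_rel·d = (10)·(22) + (9)·(6) = 274
181·t² − 548·t + 376 = 0  ⇒  m = 274² − 181·376 = 7020
m = 7020 > 0,  v_rel·d = 274 > 0  ⇒  inside

inside=yes margin=7020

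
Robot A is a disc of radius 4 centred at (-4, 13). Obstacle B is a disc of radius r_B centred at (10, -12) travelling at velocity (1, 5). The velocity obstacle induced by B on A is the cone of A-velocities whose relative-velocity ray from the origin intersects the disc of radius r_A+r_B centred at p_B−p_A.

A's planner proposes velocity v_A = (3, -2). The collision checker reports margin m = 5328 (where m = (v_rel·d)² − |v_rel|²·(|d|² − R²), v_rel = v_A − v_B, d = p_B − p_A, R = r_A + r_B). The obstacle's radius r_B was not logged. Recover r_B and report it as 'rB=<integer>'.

m = 5328
d = (14, -25);  v_rel = (2, -7),  |v_rel|² = 53
v_rel×d = (2)·(-25) − (-7)·(14) = 48
since m = R²·53 − 48²:  R² = (2304 + 5328) / 53 = 144
R = √144 = 12  ⇒  r_B = 12 − 4 = 8

rB=8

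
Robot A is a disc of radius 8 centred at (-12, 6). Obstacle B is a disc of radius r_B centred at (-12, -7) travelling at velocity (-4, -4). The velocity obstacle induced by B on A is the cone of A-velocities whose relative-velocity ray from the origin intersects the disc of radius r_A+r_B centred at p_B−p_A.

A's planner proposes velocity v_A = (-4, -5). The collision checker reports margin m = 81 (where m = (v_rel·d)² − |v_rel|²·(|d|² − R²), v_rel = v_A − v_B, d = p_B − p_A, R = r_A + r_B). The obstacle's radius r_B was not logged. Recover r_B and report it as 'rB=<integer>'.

m = 81
d = (0, -13);  v_rel = (0, -1),  |v_rel|² = 1
v_rel×d = (0)·(-13) − (-1)·(0) = 0
since m = R²·1 − 0²:  R² = (0 + 81) / 1 = 81
R = √81 = 9  ⇒  r_B = 9 − 8 = 1

rB=1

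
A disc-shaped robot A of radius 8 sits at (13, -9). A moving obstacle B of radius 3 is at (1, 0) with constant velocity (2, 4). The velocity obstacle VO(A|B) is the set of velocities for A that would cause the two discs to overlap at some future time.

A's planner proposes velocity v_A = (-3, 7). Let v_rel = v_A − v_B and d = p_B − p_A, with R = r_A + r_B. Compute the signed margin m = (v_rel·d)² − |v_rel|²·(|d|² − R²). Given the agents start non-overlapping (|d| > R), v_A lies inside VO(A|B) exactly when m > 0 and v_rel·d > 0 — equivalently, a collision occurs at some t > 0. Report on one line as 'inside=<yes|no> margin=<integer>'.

d = (-12, 9),  |d|² = 225;  R = 8+3 = 11,  c = 225−11² = 104
v_rel = (-5, 3),  |v_rel|² = 34;  v_rel·d = (-5)·(-12) + (3)·(9) = 87
34·t² − 174·t + 104 = 0  ⇒  m = 87² − 34·104 = 4033
m = 4033 > 0,  v_rel·d = 87 > 0  ⇒  inside

inside=yes margin=4033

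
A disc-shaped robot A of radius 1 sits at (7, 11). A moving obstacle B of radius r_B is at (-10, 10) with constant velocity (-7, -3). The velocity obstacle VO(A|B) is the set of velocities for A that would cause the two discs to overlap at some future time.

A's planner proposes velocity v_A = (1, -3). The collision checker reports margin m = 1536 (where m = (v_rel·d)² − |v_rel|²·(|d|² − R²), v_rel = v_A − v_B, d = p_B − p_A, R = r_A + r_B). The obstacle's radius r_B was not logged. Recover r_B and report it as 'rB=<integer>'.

m = 1536
d = (-17, -1);  v_rel = (8, 0),  |v_rel|² = 64
v_rel×d = (8)·(-1) − (0)·(-17) = -8
since m = R²·64 − (-8)²:  R² = (64 + 1536) / 64 = 25
R = √25 = 5  ⇒  r_B = 5 − 1 = 4

rB=4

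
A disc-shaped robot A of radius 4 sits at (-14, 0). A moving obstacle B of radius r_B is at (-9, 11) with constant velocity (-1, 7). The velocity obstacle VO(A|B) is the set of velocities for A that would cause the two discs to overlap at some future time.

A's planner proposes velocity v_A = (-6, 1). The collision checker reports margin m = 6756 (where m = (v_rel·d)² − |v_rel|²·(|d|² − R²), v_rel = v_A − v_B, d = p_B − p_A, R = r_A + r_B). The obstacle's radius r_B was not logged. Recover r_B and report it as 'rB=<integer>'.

m = 6756
d = (5, 11);  v_rel = (-5, -6),  |v_rel|² = 61
v_rel×d = (-5)·(11) − (-6)·(5) = -25
since m = R²·61 − (-25)²:  R² = (625 + 6756) / 61 = 121
R = √121 = 11  ⇒  r_B = 11 − 4 = 7

rB=7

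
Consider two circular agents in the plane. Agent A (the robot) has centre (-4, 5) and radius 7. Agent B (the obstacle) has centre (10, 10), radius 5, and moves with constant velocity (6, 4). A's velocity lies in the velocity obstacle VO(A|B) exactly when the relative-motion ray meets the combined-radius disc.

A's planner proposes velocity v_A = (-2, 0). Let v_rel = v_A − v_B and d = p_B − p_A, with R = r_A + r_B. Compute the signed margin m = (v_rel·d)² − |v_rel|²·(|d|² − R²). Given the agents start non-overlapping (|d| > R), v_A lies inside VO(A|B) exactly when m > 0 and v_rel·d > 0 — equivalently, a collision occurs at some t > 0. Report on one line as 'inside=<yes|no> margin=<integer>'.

d = (14, 5),  |d|² = 221;  R = 7+5 = 12,  c = 221−12² = 77
v_rel = (-8, -4),  |v_rel|² = 80;  v_rel·d = (-8)·(14) + (-4)·(5) = -132
80·t² + 264·t + 77 = 0  ⇒  m = (-132)² − 80·77 = 11264
m = 11264 > 0,  v_rel·d = -132 < 0  ⇒  outside

inside=no margin=11264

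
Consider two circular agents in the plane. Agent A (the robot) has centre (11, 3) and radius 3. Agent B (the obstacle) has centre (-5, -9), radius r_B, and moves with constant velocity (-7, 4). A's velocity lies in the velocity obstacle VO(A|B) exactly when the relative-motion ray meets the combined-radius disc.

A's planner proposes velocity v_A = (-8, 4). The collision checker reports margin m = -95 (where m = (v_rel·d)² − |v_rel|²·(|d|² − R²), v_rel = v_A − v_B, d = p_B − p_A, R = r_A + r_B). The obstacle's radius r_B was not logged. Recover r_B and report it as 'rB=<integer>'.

m = -95
d = (-16, -12);  v_rel = (-1, 0),  |v_rel|² = 1
v_rel×d = (-1)·(-12) − (0)·(-16) = 12
since m = R²·1 − 12²:  R² = (144 + -95) / 1 = 49
R = √49 = 7  ⇒  r_B = 7 − 3 = 4

rB=4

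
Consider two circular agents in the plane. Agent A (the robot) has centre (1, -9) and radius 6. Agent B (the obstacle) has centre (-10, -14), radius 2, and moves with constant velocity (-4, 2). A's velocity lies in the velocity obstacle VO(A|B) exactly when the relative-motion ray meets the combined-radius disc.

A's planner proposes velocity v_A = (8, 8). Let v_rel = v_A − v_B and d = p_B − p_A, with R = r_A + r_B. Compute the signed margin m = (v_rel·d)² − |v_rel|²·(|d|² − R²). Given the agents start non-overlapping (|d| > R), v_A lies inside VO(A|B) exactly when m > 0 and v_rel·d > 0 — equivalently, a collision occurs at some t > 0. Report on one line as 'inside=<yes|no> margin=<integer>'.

d = (-11, -5),  |d|² = 146;  R = 6+2 = 8,  c = 146−8² = 82
v_rel = (12, 6),  |v_rel|² = 180;  v_rel·d = (12)·(-11) + (6)·(-5) = -162
180·t² + 324·t + 82 = 0  ⇒  m = (-162)² − 180·82 = 11484
m = 11484 > 0,  v_rel·d = -162 < 0  ⇒  outside

inside=no margin=11484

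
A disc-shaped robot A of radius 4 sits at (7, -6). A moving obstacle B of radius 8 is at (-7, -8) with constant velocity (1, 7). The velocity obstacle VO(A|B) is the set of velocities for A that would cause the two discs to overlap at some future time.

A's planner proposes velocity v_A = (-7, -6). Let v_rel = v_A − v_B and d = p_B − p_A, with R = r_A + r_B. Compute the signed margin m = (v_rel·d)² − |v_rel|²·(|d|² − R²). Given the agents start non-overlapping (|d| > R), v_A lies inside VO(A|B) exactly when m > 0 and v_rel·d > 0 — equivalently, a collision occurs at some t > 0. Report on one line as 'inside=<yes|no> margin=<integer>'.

d = (-14, -2),  |d|² = 200;  R = 4+8 = 12,  c = 200−12² = 56
v_rel = (-8, -13),  |v_rel|² = 233;  v_rel·d = (-8)·(-14) + (-13)·(-2) = 138
233·t² − 276·t + 56 = 0  ⇒  m = 138² − 233·56 = 5996
m = 5996 > 0,  v_rel·d = 138 > 0  ⇒  inside

inside=yes margin=5996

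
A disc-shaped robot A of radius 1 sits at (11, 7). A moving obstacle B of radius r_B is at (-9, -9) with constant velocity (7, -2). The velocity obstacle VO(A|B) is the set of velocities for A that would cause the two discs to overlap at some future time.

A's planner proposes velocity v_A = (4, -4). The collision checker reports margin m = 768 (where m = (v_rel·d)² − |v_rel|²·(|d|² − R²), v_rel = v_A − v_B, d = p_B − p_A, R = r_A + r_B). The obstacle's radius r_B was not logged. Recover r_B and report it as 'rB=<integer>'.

m = 768
d = (-20, -16);  v_rel = (-3, -2),  |v_rel|² = 13
v_rel×d = (-3)·(-16) − (-2)·(-20) = 8
since m = R²·13 − 8²:  R² = (64 + 768) / 13 = 64
R = √64 = 8  ⇒  r_B = 8 − 1 = 7

rB=7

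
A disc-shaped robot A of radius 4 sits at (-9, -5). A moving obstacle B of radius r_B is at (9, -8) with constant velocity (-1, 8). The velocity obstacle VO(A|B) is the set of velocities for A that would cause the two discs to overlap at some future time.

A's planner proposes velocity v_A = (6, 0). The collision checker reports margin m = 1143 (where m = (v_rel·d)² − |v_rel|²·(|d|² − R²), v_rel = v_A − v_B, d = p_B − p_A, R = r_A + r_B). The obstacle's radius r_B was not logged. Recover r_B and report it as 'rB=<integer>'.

m = 1143
d = (18, -3);  v_rel = (7, -8),  |v_rel|² = 113
v_rel×d = (7)·(-3) − (-8)·(18) = 123
since m = R²·113 − 123²:  R² = (15129 + 1143) / 113 = 144
R = √144 = 12  ⇒  r_B = 12 − 4 = 8

rB=8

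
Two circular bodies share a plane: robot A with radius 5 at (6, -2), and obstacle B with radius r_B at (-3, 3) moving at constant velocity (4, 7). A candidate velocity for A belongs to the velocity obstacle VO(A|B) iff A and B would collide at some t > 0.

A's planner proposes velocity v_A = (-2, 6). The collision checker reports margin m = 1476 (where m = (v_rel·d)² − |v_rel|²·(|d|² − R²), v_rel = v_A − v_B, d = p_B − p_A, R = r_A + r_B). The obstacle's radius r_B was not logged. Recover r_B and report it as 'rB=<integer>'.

m = 1476
d = (-9, 5);  v_rel = (-6, -1),  |v_rel|² = 37
v_rel×d = (-6)·(5) − (-1)·(-9) = -39
since m = R²·37 − (-39)²:  R² = (1521 + 1476) / 37 = 81
R = √81 = 9  ⇒  r_B = 9 − 5 = 4

rB=4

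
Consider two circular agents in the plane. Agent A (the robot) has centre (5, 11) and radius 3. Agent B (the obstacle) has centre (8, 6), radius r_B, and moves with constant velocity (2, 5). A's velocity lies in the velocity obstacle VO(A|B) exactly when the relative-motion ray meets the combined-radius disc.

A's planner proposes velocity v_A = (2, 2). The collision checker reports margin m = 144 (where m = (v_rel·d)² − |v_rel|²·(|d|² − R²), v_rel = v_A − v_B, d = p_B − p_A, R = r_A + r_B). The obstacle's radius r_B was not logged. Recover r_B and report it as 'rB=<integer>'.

m = 144
d = (3, -5);  v_rel = (0, -3),  |v_rel|² = 9
v_rel×d = (0)·(-5) − (-3)·(3) = 9
since m = R²·9 − 9²:  R² = (81 + 144) / 9 = 25
R = √25 = 5  ⇒  r_B = 5 − 3 = 2

rB=2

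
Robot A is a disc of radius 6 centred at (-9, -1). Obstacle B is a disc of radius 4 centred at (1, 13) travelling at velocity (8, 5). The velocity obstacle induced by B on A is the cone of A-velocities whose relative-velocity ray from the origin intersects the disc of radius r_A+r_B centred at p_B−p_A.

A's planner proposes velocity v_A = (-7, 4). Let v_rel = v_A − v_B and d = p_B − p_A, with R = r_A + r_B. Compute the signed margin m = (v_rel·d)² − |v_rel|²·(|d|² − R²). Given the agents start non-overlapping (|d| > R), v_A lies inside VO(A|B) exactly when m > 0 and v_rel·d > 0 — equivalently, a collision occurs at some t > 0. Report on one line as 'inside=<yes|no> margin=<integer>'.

d = (10, 14),  |d|² = 296;  R = 6+4 = 10,  c = 296−10² = 196
v_rel = (-15, -1),  |v_rel|² = 226;  v_rel·d = (-15)·(10) + (-1)·(14) = -164
226·t² + 328·t + 196 = 0  ⇒  m = (-164)² − 226·196 = -17400
m = -17400 < 0,  v_rel·d = -164 < 0  ⇒  outside

inside=no margin=-17400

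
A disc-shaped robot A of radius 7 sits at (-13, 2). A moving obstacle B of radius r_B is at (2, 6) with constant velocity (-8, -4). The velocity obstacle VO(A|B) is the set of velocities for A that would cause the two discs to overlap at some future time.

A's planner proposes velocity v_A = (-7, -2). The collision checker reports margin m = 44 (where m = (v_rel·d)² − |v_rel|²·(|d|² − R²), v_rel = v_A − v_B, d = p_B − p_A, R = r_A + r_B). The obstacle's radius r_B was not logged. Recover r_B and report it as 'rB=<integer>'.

m = 44
d = (15, 4);  v_rel = (1, 2),  |v_rel|² = 5
v_rel×d = (1)·(4) − (2)·(15) = -26
since m = R²·5 − (-26)²:  R² = (676 + 44) / 5 = 144
R = √144 = 12  ⇒  r_B = 12 − 7 = 5

rB=5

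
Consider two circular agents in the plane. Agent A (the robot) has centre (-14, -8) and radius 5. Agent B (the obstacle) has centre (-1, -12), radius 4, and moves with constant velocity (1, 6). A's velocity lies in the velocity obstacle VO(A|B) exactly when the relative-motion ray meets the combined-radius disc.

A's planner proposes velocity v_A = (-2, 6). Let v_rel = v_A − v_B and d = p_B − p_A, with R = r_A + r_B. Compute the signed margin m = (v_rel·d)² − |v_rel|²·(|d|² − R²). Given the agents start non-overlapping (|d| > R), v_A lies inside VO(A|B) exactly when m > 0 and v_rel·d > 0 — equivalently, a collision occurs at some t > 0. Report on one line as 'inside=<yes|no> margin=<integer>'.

d = (13, -4),  |d|² = 185;  R = 5+4 = 9,  c = 185−9² = 104
v_rel = (-3, 0),  |v_rel|² = 9;  v_rel·d = (-3)·(13) + (0)·(-4) = -39
9·t² + 78·t + 104 = 0  ⇒  m = (-39)² − 9·104 = 585
m = 585 > 0,  v_rel·d = -39 < 0  ⇒  outside

inside=no margin=585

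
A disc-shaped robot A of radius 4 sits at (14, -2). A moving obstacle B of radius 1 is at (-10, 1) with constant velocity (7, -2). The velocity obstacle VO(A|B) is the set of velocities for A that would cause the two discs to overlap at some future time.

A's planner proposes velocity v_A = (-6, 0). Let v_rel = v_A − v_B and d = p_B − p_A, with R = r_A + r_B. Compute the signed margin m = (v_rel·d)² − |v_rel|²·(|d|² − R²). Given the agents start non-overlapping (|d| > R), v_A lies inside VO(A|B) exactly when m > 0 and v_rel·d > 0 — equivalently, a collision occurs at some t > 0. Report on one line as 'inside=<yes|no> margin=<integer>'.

d = (-24, 3),  |d|² = 585;  R = 4+1 = 5,  c = 585−5² = 560
v_rel = (-13, 2),  |v_rel|² = 173;  v_rel·d = (-13)·(-24) + (2)·(3) = 318
173·t² − 636·t + 560 = 0  ⇒  m = 318² − 173·560 = 4244
m = 4244 > 0,  v_rel·d = 318 > 0  ⇒  inside

inside=yes margin=4244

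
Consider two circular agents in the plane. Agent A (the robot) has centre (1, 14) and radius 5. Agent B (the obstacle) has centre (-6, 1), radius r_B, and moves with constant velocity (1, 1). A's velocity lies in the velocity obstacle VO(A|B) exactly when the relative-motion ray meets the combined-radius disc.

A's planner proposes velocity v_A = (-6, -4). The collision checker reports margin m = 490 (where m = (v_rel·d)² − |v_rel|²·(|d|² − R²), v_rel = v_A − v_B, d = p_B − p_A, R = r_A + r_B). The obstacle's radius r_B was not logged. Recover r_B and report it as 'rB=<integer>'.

m = 490
d = (-7, -13);  v_rel = (-7, -5),  |v_rel|² = 74
v_rel×d = (-7)·(-13) − (-5)·(-7) = 56
since m = R²·74 − 56²:  R² = (3136 + 490) / 74 = 49
R = √49 = 7  ⇒  r_B = 7 − 5 = 2

rB=2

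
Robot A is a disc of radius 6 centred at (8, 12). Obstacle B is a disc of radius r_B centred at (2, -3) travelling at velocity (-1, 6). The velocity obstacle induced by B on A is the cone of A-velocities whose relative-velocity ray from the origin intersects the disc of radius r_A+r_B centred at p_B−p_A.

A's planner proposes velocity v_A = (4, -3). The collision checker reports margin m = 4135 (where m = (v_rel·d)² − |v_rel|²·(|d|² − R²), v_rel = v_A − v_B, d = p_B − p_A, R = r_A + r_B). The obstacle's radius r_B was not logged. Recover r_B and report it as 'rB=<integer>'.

m = 4135
d = (-6, -15);  v_rel = (5, -9),  |v_rel|² = 106
v_rel×d = (5)·(-15) − (-9)·(-6) = -129
since m = R²·106 − (-129)²:  R² = (16641 + 4135) / 106 = 196
R = √196 = 14  ⇒  r_B = 14 − 6 = 8

rB=8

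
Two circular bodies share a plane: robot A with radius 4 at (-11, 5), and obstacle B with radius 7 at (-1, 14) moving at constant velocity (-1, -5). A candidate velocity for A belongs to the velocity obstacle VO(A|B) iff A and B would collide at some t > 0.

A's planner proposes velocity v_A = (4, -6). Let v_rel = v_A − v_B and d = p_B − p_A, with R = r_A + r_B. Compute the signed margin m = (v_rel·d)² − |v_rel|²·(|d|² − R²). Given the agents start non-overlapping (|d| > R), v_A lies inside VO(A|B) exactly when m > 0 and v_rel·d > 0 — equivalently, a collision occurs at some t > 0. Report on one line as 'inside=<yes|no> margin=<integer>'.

d = (10, 9),  |d|² = 181;  R = 4+7 = 11,  c = 181−11² = 60
v_rel = (5, -1),  |v_rel|² = 26;  v_rel·d = (5)·(10) + (-1)·(9) = 41
26·t² − 82·t + 60 = 0  ⇒  m = 41² − 26·60 = 121
m = 121 > 0,  v_rel·d = 41 > 0  ⇒  inside

inside=yes margin=121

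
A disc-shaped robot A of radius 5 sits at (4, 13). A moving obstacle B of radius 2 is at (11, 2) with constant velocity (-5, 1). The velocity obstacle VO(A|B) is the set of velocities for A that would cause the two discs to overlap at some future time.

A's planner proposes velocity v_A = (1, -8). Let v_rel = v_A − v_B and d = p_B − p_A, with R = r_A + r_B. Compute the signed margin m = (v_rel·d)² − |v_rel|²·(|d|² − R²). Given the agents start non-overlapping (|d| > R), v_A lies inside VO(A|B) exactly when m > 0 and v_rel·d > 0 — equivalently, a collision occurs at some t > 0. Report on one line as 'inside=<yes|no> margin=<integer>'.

d = (7, -11),  |d|² = 170;  R = 5+2 = 7,  c = 170−7² = 121
v_rel = (6, -9),  |v_rel|² = 117;  v_rel·d = (6)·(7) + (-9)·(-11) = 141
117·t² − 282·t + 121 = 0  ⇒  m = 141² − 117·121 = 5724
m = 5724 > 0,  v_rel·d = 141 > 0  ⇒  inside

inside=yes margin=5724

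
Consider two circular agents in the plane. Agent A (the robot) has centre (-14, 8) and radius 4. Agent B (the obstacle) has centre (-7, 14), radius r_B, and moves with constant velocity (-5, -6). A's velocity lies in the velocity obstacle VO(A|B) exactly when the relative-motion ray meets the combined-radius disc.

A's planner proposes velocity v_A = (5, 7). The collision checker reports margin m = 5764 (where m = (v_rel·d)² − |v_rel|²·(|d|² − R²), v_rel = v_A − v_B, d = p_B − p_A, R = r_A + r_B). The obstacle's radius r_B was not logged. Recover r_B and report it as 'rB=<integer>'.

m = 5764
d = (7, 6);  v_rel = (10, 13),  |v_rel|² = 269
v_rel×d = (10)·(6) − (13)·(7) = -31
since m = R²·269 − (-31)²:  R² = (961 + 5764) / 269 = 25
R = √25 = 5  ⇒  r_B = 5 − 4 = 1

rB=1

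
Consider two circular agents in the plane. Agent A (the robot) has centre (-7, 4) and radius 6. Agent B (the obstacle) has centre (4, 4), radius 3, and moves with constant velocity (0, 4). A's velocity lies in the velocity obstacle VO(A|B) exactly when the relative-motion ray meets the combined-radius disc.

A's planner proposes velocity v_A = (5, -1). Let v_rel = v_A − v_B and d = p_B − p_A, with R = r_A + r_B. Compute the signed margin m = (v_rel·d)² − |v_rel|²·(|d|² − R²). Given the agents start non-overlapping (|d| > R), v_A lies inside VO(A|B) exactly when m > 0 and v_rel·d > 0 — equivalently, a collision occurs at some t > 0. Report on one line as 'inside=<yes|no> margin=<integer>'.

d = (11, 0),  |d|² = 121;  R = 6+3 = 9,  c = 121−9² = 40
v_rel = (5, -5),  |v_rel|² = 50;  v_rel·d = (5)·(11) + (-5)·(0) = 55
50·t² − 110·t + 40 = 0  ⇒  m = 55² − 50·40 = 1025
m = 1025 > 0,  v_rel·d = 55 > 0  ⇒  inside

inside=yes margin=1025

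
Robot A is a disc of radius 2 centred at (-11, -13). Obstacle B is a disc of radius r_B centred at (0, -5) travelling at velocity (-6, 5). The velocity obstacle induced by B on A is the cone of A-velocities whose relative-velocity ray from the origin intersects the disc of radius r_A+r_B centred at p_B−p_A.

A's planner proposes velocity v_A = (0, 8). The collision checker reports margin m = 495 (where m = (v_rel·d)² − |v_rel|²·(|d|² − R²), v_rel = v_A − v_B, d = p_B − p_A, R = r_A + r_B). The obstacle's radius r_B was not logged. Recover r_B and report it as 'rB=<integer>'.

m = 495
d = (11, 8);  v_rel = (6, 3),  |v_rel|² = 45
v_rel×d = (6)·(8) − (3)·(11) = 15
since m = R²·45 − 15²:  R² = (225 + 495) / 45 = 16
R = √16 = 4  ⇒  r_B = 4 − 2 = 2

rB=2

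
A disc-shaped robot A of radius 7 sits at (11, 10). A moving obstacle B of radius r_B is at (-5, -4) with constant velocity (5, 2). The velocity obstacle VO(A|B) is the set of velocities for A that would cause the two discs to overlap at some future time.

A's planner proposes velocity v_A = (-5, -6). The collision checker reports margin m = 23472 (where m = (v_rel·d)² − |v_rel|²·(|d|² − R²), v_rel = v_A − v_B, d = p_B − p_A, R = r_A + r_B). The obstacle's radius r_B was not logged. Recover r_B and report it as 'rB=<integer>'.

m = 23472
d = (-16, -14);  v_rel = (-10, -8),  |v_rel|² = 164
v_rel×d = (-10)·(-14) − (-8)·(-16) = 12
since m = R²·164 − 12²:  R² = (144 + 23472) / 164 = 144
R = √144 = 12  ⇒  r_B = 12 − 7 = 5

rB=5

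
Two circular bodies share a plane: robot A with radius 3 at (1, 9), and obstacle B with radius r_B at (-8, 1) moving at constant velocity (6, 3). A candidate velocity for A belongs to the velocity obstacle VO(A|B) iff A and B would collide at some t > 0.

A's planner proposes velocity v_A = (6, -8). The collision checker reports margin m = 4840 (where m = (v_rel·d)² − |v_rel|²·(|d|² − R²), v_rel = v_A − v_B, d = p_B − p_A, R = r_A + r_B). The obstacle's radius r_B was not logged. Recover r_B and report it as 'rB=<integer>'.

m = 4840
d = (-9, -8);  v_rel = (0, -11),  |v_rel|² = 121
v_rel×d = (0)·(-8) − (-11)·(-9) = -99
since m = R²·121 − (-99)²:  R² = (9801 + 4840) / 121 = 121
R = √121 = 11  ⇒  r_B = 11 − 3 = 8

rB=8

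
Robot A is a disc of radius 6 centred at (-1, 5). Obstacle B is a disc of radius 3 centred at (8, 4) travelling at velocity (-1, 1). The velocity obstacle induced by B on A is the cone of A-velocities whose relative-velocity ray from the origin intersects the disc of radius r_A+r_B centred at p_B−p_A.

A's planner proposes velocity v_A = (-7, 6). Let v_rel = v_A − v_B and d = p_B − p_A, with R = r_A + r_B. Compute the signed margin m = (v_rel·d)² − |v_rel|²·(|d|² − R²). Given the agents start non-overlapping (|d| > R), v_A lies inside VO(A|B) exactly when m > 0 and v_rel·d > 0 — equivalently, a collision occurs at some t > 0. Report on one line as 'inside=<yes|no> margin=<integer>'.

d = (9, -1),  |d|² = 82;  R = 6+3 = 9,  c = 82−9² = 1
v_rel = (-6, 5),  |v_rel|² = 61;  v_rel·d = (-6)·(9) + (5)·(-1) = -59
61·t² + 118·t + 1 = 0  ⇒  m = (-59)² − 61·1 = 3420
m = 3420 > 0,  v_rel·d = -59 < 0  ⇒  outside

inside=no margin=3420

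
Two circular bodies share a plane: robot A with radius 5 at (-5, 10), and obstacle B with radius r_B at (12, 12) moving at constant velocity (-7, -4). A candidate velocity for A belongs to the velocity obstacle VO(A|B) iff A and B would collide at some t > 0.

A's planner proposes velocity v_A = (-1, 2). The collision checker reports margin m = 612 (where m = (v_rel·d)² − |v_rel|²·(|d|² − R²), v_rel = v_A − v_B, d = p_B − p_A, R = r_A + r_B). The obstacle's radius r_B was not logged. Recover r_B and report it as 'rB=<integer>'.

m = 612
d = (17, 2);  v_rel = (6, 6),  |v_rel|² = 72
v_rel×d = (6)·(2) − (6)·(17) = -90
since m = R²·72 − (-90)²:  R² = (8100 + 612) / 72 = 121
R = √121 = 11  ⇒  r_B = 11 − 5 = 6

rB=6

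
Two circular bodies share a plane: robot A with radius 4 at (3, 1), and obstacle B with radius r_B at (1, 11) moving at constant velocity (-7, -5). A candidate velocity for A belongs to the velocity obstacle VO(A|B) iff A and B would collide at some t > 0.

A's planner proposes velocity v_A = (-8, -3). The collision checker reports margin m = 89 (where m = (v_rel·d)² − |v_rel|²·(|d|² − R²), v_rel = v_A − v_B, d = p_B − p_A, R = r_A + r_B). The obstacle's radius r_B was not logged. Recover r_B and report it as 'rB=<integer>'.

m = 89
d = (-2, 10);  v_rel = (-1, 2),  |v_rel|² = 5
v_rel×d = (-1)·(10) − (2)·(-2) = -6
since m = R²·5 − (-6)²:  R² = (36 + 89) / 5 = 25
R = √25 = 5  ⇒  r_B = 5 − 4 = 1

rB=1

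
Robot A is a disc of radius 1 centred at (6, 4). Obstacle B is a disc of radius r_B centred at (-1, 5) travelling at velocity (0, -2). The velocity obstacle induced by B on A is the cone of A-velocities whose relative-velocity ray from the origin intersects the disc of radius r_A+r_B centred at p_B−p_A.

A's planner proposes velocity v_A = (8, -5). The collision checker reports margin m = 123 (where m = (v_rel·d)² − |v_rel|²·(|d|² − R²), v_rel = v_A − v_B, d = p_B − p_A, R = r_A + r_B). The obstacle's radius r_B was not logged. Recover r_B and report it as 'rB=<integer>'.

m = 123
d = (-7, 1);  v_rel = (8, -3),  |v_rel|² = 73
v_rel×d = (8)·(1) − (-3)·(-7) = -13
since m = R²·73 − (-13)²:  R² = (169 + 123) / 73 = 4
R = √4 = 2  ⇒  r_B = 2 − 1 = 1

rB=1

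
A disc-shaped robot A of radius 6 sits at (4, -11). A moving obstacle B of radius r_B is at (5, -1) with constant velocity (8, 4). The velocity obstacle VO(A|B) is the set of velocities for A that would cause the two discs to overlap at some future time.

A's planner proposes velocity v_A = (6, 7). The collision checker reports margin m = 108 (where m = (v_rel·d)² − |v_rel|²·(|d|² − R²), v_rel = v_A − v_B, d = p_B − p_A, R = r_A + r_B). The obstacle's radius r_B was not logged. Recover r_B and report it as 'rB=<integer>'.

m = 108
d = (1, 10);  v_rel = (-2, 3),  |v_rel|² = 13
v_rel×d = (-2)·(10) − (3)·(1) = -23
since m = R²·13 − (-23)²:  R² = (529 + 108) / 13 = 49
R = √49 = 7  ⇒  r_B = 7 − 6 = 1

rB=1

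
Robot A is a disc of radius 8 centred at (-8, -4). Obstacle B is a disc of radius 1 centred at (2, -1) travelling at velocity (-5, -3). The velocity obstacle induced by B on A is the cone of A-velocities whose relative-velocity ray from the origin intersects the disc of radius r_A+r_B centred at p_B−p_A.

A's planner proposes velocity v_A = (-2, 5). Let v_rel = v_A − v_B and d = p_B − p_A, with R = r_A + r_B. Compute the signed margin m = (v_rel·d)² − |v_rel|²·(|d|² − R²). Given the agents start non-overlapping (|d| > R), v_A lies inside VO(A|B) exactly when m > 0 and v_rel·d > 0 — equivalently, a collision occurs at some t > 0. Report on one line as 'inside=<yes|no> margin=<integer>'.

d = (10, 3),  |d|² = 109;  R = 8+1 = 9,  c = 109−9² = 28
v_rel = (3, 8),  |v_rel|² = 73;  v_rel·d = (3)·(10) + (8)·(3) = 54
73·t² − 108·t + 28 = 0  ⇒  m = 54² − 73·28 = 872
m = 872 > 0,  v_rel·d = 54 > 0  ⇒  inside

inside=yes margin=872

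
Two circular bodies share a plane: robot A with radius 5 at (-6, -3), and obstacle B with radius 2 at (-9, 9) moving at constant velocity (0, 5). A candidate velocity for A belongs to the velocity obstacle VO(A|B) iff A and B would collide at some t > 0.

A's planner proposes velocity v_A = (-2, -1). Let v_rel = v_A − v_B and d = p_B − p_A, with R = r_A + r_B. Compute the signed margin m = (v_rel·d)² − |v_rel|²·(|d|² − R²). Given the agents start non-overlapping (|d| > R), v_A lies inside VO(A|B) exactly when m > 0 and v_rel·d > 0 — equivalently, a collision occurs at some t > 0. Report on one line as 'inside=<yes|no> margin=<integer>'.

d = (-3, 12),  |d|² = 153;  R = 5+2 = 7,  c = 153−7² = 104
v_rel = (-2, -6),  |v_rel|² = 40;  v_rel·d = (-2)·(-3) + (-6)·(12) = -66
40·t² + 132·t + 104 = 0  ⇒  m = (-66)² − 40·104 = 196
m = 196 > 0,  v_rel·d = -66 < 0  ⇒  outside

inside=no margin=196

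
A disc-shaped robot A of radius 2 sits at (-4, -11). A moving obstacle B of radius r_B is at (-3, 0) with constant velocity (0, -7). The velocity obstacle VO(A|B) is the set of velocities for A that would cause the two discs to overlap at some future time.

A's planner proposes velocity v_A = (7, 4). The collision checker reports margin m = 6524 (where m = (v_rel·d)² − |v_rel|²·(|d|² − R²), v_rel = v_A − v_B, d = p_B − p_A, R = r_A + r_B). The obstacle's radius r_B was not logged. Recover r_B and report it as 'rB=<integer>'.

m = 6524
d = (1, 11);  v_rel = (7, 11),  |v_rel|² = 170
v_rel×d = (7)·(11) − (11)·(1) = 66
since m = R²·170 − 66²:  R² = (4356 + 6524) / 170 = 64
R = √64 = 8  ⇒  r_B = 8 − 2 = 6

rB=6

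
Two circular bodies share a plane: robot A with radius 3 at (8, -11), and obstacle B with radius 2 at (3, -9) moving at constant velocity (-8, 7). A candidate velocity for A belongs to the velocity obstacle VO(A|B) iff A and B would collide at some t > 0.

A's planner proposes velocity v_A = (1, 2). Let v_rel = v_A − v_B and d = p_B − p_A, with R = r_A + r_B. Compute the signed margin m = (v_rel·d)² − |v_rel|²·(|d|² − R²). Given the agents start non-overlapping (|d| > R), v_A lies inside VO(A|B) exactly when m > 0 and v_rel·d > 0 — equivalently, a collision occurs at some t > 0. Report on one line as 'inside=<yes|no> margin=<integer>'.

d = (-5, 2),  |d|² = 29;  R = 3+2 = 5,  c = 29−5² = 4
v_rel = (9, -5),  |v_rel|² = 106;  v_rel·d = (9)·(-5) + (-5)·(2) = -55
106·t² + 110·t + 4 = 0  ⇒  m = (-55)² − 106·4 = 2601
m = 2601 > 0,  v_rel·d = -55 < 0  ⇒  outside

inside=no margin=2601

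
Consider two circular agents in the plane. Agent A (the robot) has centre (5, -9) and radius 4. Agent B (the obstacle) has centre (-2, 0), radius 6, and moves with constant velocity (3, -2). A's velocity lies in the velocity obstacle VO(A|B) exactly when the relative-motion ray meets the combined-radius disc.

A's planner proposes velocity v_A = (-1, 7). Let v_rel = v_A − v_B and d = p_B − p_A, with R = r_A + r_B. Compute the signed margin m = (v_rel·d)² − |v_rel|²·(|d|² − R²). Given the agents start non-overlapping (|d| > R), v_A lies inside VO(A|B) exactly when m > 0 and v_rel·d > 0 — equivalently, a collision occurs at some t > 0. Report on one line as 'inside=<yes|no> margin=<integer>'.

d = (-7, 9),  |d|² = 130;  R = 4+6 = 10,  c = 130−10² = 30
v_rel = (-4, 9),  |v_rel|² = 97;  v_rel·d = (-4)·(-7) + (9)·(9) = 109
97·t² − 218·t + 30 = 0  ⇒  m = 109² − 97·30 = 8971
m = 8971 > 0,  v_rel·d = 109 > 0  ⇒  inside

inside=yes margin=8971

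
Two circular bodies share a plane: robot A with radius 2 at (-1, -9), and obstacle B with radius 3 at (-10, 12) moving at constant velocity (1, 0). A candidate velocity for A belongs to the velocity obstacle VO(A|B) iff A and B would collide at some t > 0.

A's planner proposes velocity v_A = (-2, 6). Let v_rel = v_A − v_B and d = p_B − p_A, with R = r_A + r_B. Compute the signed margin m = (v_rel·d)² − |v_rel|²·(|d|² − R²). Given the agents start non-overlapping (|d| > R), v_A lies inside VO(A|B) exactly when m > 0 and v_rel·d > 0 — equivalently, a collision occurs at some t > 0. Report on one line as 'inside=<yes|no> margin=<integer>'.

d = (-9, 21),  |d|² = 522;  R = 2+3 = 5,  c = 522−5² = 497
v_rel = (-3, 6),  |v_rel|² = 45;  v_rel·d = (-3)·(-9) + (6)·(21) = 153
45·t² − 306·t + 497 = 0  ⇒  m = 153² − 45·497 = 1044
m = 1044 > 0,  v_rel·d = 153 > 0  ⇒  inside

inside=yes margin=1044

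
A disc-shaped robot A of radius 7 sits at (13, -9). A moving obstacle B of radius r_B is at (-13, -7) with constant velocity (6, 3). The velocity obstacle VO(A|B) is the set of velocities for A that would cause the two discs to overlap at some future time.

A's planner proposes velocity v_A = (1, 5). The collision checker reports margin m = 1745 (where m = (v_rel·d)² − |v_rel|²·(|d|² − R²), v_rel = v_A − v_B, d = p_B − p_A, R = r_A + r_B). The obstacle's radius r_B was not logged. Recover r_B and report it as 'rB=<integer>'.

m = 1745
d = (-26, 2);  v_rel = (-5, 2),  |v_rel|² = 29
v_rel×d = (-5)·(2) − (2)·(-26) = 42
since m = R²·29 − 42²:  R² = (1764 + 1745) / 29 = 121
R = √121 = 11  ⇒  r_B = 11 − 7 = 4

rB=4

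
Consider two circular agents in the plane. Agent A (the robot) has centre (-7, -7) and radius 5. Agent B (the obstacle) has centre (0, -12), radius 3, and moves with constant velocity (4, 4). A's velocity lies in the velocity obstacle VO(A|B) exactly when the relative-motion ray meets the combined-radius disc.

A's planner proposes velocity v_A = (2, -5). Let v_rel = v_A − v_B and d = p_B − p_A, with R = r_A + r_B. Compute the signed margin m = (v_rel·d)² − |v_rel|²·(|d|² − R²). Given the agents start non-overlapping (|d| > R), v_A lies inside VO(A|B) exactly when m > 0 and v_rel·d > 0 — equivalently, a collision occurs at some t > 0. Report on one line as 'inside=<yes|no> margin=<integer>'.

d = (7, -5),  |d|² = 74;  R = 5+3 = 8,  c = 74−8² = 10
v_rel = (-2, -9),  |v_rel|² = 85;  v_rel·d = (-2)·(7) + (-9)·(-5) = 31
85·t² − 62·t + 10 = 0  ⇒  m = 31² − 85·10 = 111
m = 111 > 0,  v_rel·d = 31 > 0  ⇒  inside

inside=yes margin=111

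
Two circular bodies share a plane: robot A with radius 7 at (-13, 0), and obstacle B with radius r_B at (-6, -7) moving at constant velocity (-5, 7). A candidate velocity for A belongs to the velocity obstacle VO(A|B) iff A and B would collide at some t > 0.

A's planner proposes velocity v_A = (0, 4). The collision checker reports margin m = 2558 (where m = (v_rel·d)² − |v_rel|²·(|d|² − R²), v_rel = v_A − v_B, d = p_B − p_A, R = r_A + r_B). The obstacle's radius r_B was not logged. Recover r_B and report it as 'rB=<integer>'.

m = 2558
d = (7, -7);  v_rel = (5, -3),  |v_rel|² = 34
v_rel×d = (5)·(-7) − (-3)·(7) = -14
since m = R²·34 − (-14)²:  R² = (196 + 2558) / 34 = 81
R = √81 = 9  ⇒  r_B = 9 − 7 = 2

rB=2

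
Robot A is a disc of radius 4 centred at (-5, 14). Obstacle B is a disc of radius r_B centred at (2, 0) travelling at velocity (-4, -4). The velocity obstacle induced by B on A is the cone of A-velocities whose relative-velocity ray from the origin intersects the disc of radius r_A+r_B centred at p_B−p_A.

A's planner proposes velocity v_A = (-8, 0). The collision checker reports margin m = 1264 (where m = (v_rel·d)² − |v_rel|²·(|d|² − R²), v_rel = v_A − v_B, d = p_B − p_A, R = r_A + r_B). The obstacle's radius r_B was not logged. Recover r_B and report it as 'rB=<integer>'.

m = 1264
d = (7, -14);  v_rel = (-4, 4),  |v_rel|² = 32
v_rel×d = (-4)·(-14) − (4)·(7) = 28
since m = R²·32 − 28²:  R² = (784 + 1264) / 32 = 64
R = √64 = 8  ⇒  r_B = 8 − 4 = 4

rB=4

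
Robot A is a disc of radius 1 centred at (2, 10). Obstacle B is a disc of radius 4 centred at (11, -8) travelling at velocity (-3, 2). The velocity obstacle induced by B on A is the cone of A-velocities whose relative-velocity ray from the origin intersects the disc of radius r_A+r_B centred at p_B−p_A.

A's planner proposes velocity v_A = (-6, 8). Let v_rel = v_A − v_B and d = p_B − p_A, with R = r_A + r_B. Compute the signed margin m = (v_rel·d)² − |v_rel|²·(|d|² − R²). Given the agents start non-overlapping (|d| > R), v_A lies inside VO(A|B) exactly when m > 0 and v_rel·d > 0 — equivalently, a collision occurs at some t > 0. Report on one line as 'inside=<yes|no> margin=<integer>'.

d = (9, -18),  |d|² = 405;  R = 1+4 = 5,  c = 405−5² = 380
v_rel = (-3, 6),  |v_rel|² = 45;  v_rel·d = (-3)·(9) + (6)·(-18) = -135
45·t² + 270·t + 380 = 0  ⇒  m = (-135)² − 45·380 = 1125
m = 1125 > 0,  v_rel·d = -135 < 0  ⇒  outside

inside=no margin=1125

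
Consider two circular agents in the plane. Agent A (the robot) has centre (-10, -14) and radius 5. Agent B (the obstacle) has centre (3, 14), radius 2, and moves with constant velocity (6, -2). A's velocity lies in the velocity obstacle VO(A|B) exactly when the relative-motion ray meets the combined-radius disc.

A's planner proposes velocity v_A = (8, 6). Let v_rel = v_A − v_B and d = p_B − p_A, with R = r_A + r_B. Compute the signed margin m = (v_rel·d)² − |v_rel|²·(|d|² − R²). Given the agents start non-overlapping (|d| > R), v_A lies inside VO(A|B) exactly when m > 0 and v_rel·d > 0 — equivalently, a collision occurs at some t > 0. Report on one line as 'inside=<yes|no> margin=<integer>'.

d = (13, 28),  |d|² = 953;  R = 5+2 = 7,  c = 953−7² = 904
v_rel = (2, 8),  |v_rel|² = 68;  v_rel·d = (2)·(13) + (8)·(28) = 250
68·t² − 500·t + 904 = 0  ⇒  m = 250² − 68·904 = 1028
m = 1028 > 0,  v_rel·d = 250 > 0  ⇒  inside

inside=yes margin=1028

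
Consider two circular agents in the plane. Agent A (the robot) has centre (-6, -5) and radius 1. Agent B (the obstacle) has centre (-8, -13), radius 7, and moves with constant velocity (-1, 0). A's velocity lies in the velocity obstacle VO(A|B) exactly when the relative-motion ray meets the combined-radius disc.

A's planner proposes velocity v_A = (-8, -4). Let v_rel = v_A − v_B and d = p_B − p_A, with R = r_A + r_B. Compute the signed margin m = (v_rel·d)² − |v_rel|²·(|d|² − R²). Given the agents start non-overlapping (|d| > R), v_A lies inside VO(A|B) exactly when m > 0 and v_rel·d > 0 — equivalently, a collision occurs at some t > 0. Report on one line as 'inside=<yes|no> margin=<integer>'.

d = (-2, -8),  |d|² = 68;  R = 1+7 = 8,  c = 68−8² = 4
v_rel = (-7, -4),  |v_rel|² = 65;  v_rel·d = (-7)·(-2) + (-4)·(-8) = 46
65·t² − 92·t + 4 = 0  ⇒  m = 46² − 65·4 = 1856
m = 1856 > 0,  v_rel·d = 46 > 0  ⇒  inside

inside=yes margin=1856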